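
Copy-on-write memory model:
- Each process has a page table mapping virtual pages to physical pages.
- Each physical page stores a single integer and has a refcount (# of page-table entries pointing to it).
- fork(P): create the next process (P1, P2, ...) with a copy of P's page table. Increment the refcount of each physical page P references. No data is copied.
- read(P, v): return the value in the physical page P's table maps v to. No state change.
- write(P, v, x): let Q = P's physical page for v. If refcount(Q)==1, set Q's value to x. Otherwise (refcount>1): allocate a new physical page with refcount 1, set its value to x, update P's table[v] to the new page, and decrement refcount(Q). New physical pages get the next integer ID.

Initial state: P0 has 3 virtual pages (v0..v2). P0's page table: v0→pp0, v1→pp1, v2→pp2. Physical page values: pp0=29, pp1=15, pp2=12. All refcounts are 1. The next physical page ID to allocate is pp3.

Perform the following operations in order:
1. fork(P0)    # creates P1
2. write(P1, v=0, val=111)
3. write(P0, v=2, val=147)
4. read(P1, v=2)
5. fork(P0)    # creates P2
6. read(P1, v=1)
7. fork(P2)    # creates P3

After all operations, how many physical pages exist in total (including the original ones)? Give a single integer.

Op 1: fork(P0) -> P1. 3 ppages; refcounts: pp0:2 pp1:2 pp2:2
Op 2: write(P1, v0, 111). refcount(pp0)=2>1 -> COPY to pp3. 4 ppages; refcounts: pp0:1 pp1:2 pp2:2 pp3:1
Op 3: write(P0, v2, 147). refcount(pp2)=2>1 -> COPY to pp4. 5 ppages; refcounts: pp0:1 pp1:2 pp2:1 pp3:1 pp4:1
Op 4: read(P1, v2) -> 12. No state change.
Op 5: fork(P0) -> P2. 5 ppages; refcounts: pp0:2 pp1:3 pp2:1 pp3:1 pp4:2
Op 6: read(P1, v1) -> 15. No state change.
Op 7: fork(P2) -> P3. 5 ppages; refcounts: pp0:3 pp1:4 pp2:1 pp3:1 pp4:3

Answer: 5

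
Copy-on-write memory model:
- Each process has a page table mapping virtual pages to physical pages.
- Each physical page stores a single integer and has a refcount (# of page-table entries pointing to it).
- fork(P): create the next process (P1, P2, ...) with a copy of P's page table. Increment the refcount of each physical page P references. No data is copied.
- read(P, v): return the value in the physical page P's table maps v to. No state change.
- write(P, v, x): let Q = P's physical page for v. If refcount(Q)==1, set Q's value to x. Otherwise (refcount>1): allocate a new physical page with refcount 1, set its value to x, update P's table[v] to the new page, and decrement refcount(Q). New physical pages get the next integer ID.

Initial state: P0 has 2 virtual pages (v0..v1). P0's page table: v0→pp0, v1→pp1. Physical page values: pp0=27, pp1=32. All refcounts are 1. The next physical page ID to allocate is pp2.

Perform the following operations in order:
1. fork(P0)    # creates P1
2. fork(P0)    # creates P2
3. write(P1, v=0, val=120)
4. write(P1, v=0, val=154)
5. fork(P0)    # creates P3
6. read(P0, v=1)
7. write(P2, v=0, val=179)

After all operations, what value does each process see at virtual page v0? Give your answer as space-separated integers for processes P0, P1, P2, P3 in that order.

Op 1: fork(P0) -> P1. 2 ppages; refcounts: pp0:2 pp1:2
Op 2: fork(P0) -> P2. 2 ppages; refcounts: pp0:3 pp1:3
Op 3: write(P1, v0, 120). refcount(pp0)=3>1 -> COPY to pp2. 3 ppages; refcounts: pp0:2 pp1:3 pp2:1
Op 4: write(P1, v0, 154). refcount(pp2)=1 -> write in place. 3 ppages; refcounts: pp0:2 pp1:3 pp2:1
Op 5: fork(P0) -> P3. 3 ppages; refcounts: pp0:3 pp1:4 pp2:1
Op 6: read(P0, v1) -> 32. No state change.
Op 7: write(P2, v0, 179). refcount(pp0)=3>1 -> COPY to pp3. 4 ppages; refcounts: pp0:2 pp1:4 pp2:1 pp3:1
P0: v0 -> pp0 = 27
P1: v0 -> pp2 = 154
P2: v0 -> pp3 = 179
P3: v0 -> pp0 = 27

Answer: 27 154 179 27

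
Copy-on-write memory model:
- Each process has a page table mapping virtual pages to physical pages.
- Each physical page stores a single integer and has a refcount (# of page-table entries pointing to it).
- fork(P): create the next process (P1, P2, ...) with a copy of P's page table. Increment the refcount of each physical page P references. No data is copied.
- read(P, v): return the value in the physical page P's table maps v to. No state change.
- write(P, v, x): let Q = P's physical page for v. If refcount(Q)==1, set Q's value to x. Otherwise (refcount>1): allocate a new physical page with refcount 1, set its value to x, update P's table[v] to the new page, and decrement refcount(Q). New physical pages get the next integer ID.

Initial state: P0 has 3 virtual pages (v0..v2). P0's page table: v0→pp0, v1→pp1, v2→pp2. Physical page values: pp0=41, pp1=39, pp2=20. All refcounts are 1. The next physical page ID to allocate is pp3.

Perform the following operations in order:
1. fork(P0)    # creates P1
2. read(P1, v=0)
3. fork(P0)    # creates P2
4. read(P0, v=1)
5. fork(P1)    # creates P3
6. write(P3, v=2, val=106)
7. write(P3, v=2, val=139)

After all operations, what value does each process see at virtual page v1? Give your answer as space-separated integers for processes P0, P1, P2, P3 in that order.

Answer: 39 39 39 39

Derivation:
Op 1: fork(P0) -> P1. 3 ppages; refcounts: pp0:2 pp1:2 pp2:2
Op 2: read(P1, v0) -> 41. No state change.
Op 3: fork(P0) -> P2. 3 ppages; refcounts: pp0:3 pp1:3 pp2:3
Op 4: read(P0, v1) -> 39. No state change.
Op 5: fork(P1) -> P3. 3 ppages; refcounts: pp0:4 pp1:4 pp2:4
Op 6: write(P3, v2, 106). refcount(pp2)=4>1 -> COPY to pp3. 4 ppages; refcounts: pp0:4 pp1:4 pp2:3 pp3:1
Op 7: write(P3, v2, 139). refcount(pp3)=1 -> write in place. 4 ppages; refcounts: pp0:4 pp1:4 pp2:3 pp3:1
P0: v1 -> pp1 = 39
P1: v1 -> pp1 = 39
P2: v1 -> pp1 = 39
P3: v1 -> pp1 = 39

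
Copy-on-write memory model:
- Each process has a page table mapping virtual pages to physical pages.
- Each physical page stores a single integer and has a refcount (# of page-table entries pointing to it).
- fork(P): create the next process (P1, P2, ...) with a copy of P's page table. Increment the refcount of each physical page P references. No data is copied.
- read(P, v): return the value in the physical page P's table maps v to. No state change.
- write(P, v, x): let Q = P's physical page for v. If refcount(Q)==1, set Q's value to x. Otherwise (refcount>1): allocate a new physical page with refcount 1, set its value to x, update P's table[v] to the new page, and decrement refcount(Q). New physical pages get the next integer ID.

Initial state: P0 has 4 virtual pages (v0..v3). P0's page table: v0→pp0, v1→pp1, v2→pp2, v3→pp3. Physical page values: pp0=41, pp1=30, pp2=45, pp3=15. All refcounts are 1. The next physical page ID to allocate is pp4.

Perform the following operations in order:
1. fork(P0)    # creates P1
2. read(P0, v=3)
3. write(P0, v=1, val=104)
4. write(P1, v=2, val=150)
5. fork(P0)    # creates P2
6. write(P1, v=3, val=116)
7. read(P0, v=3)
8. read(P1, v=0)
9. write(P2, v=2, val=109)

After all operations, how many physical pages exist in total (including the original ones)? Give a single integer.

Op 1: fork(P0) -> P1. 4 ppages; refcounts: pp0:2 pp1:2 pp2:2 pp3:2
Op 2: read(P0, v3) -> 15. No state change.
Op 3: write(P0, v1, 104). refcount(pp1)=2>1 -> COPY to pp4. 5 ppages; refcounts: pp0:2 pp1:1 pp2:2 pp3:2 pp4:1
Op 4: write(P1, v2, 150). refcount(pp2)=2>1 -> COPY to pp5. 6 ppages; refcounts: pp0:2 pp1:1 pp2:1 pp3:2 pp4:1 pp5:1
Op 5: fork(P0) -> P2. 6 ppages; refcounts: pp0:3 pp1:1 pp2:2 pp3:3 pp4:2 pp5:1
Op 6: write(P1, v3, 116). refcount(pp3)=3>1 -> COPY to pp6. 7 ppages; refcounts: pp0:3 pp1:1 pp2:2 pp3:2 pp4:2 pp5:1 pp6:1
Op 7: read(P0, v3) -> 15. No state change.
Op 8: read(P1, v0) -> 41. No state change.
Op 9: write(P2, v2, 109). refcount(pp2)=2>1 -> COPY to pp7. 8 ppages; refcounts: pp0:3 pp1:1 pp2:1 pp3:2 pp4:2 pp5:1 pp6:1 pp7:1

Answer: 8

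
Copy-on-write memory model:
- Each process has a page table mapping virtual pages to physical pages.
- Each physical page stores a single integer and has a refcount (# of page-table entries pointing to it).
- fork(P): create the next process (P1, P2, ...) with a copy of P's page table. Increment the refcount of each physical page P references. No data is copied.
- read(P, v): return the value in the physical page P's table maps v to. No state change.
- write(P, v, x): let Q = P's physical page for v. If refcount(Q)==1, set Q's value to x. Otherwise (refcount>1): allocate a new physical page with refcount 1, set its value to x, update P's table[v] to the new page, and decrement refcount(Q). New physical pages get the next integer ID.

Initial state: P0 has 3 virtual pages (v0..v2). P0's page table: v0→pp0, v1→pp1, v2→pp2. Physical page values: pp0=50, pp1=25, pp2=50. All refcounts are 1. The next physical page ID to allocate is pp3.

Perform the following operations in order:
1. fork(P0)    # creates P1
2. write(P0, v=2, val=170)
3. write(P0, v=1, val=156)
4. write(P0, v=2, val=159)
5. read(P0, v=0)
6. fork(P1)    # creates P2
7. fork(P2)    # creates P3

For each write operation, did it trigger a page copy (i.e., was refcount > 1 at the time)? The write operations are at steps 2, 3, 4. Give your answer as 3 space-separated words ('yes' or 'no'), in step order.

Op 1: fork(P0) -> P1. 3 ppages; refcounts: pp0:2 pp1:2 pp2:2
Op 2: write(P0, v2, 170). refcount(pp2)=2>1 -> COPY to pp3. 4 ppages; refcounts: pp0:2 pp1:2 pp2:1 pp3:1
Op 3: write(P0, v1, 156). refcount(pp1)=2>1 -> COPY to pp4. 5 ppages; refcounts: pp0:2 pp1:1 pp2:1 pp3:1 pp4:1
Op 4: write(P0, v2, 159). refcount(pp3)=1 -> write in place. 5 ppages; refcounts: pp0:2 pp1:1 pp2:1 pp3:1 pp4:1
Op 5: read(P0, v0) -> 50. No state change.
Op 6: fork(P1) -> P2. 5 ppages; refcounts: pp0:3 pp1:2 pp2:2 pp3:1 pp4:1
Op 7: fork(P2) -> P3. 5 ppages; refcounts: pp0:4 pp1:3 pp2:3 pp3:1 pp4:1

yes yes no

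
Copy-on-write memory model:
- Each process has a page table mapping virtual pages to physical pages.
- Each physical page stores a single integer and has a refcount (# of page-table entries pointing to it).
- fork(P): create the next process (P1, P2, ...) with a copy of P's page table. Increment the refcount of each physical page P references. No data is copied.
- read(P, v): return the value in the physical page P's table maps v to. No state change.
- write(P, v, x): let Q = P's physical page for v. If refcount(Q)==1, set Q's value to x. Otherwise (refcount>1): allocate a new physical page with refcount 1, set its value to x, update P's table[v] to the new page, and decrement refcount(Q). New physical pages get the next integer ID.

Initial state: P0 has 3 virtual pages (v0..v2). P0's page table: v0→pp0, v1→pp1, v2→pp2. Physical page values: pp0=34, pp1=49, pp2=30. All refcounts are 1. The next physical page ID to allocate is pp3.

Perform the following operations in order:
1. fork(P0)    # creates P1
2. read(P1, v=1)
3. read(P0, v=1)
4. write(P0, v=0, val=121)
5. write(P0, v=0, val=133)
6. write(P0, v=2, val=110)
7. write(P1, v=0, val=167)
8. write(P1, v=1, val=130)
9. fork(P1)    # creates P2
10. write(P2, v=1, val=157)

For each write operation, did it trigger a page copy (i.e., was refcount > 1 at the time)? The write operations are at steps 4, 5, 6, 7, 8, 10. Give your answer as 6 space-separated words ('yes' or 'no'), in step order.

Op 1: fork(P0) -> P1. 3 ppages; refcounts: pp0:2 pp1:2 pp2:2
Op 2: read(P1, v1) -> 49. No state change.
Op 3: read(P0, v1) -> 49. No state change.
Op 4: write(P0, v0, 121). refcount(pp0)=2>1 -> COPY to pp3. 4 ppages; refcounts: pp0:1 pp1:2 pp2:2 pp3:1
Op 5: write(P0, v0, 133). refcount(pp3)=1 -> write in place. 4 ppages; refcounts: pp0:1 pp1:2 pp2:2 pp3:1
Op 6: write(P0, v2, 110). refcount(pp2)=2>1 -> COPY to pp4. 5 ppages; refcounts: pp0:1 pp1:2 pp2:1 pp3:1 pp4:1
Op 7: write(P1, v0, 167). refcount(pp0)=1 -> write in place. 5 ppages; refcounts: pp0:1 pp1:2 pp2:1 pp3:1 pp4:1
Op 8: write(P1, v1, 130). refcount(pp1)=2>1 -> COPY to pp5. 6 ppages; refcounts: pp0:1 pp1:1 pp2:1 pp3:1 pp4:1 pp5:1
Op 9: fork(P1) -> P2. 6 ppages; refcounts: pp0:2 pp1:1 pp2:2 pp3:1 pp4:1 pp5:2
Op 10: write(P2, v1, 157). refcount(pp5)=2>1 -> COPY to pp6. 7 ppages; refcounts: pp0:2 pp1:1 pp2:2 pp3:1 pp4:1 pp5:1 pp6:1

yes no yes no yes yes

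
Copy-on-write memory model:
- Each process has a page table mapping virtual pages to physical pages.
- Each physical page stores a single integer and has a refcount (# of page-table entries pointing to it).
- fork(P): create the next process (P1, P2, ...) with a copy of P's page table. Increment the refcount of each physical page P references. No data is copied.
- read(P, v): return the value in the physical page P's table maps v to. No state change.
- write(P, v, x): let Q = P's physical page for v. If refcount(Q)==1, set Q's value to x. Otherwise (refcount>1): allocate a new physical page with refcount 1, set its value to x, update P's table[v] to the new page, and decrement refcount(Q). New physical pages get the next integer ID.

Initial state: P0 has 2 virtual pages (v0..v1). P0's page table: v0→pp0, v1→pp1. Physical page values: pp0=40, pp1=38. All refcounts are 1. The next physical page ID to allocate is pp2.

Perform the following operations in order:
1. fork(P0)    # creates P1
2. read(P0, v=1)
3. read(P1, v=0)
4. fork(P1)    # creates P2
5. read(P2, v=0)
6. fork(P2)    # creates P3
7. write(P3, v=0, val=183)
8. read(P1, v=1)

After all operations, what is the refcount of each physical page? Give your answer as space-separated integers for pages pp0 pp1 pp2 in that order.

Answer: 3 4 1

Derivation:
Op 1: fork(P0) -> P1. 2 ppages; refcounts: pp0:2 pp1:2
Op 2: read(P0, v1) -> 38. No state change.
Op 3: read(P1, v0) -> 40. No state change.
Op 4: fork(P1) -> P2. 2 ppages; refcounts: pp0:3 pp1:3
Op 5: read(P2, v0) -> 40. No state change.
Op 6: fork(P2) -> P3. 2 ppages; refcounts: pp0:4 pp1:4
Op 7: write(P3, v0, 183). refcount(pp0)=4>1 -> COPY to pp2. 3 ppages; refcounts: pp0:3 pp1:4 pp2:1
Op 8: read(P1, v1) -> 38. No state change.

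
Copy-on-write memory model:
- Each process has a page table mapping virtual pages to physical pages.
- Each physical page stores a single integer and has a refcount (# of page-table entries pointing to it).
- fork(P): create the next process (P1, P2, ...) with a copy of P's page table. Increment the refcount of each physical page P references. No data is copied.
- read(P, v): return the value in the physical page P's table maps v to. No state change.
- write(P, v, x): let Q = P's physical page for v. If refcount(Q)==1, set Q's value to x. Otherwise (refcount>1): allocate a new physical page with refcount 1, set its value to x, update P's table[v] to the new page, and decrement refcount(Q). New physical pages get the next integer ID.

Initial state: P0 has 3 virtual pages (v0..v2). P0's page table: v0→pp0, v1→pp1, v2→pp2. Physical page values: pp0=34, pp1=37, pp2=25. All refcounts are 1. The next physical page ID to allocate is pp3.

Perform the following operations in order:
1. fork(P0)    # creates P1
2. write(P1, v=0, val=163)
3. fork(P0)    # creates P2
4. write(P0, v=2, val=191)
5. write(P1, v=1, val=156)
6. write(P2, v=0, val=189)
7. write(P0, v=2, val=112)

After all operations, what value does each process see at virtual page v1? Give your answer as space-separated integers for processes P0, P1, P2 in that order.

Op 1: fork(P0) -> P1. 3 ppages; refcounts: pp0:2 pp1:2 pp2:2
Op 2: write(P1, v0, 163). refcount(pp0)=2>1 -> COPY to pp3. 4 ppages; refcounts: pp0:1 pp1:2 pp2:2 pp3:1
Op 3: fork(P0) -> P2. 4 ppages; refcounts: pp0:2 pp1:3 pp2:3 pp3:1
Op 4: write(P0, v2, 191). refcount(pp2)=3>1 -> COPY to pp4. 5 ppages; refcounts: pp0:2 pp1:3 pp2:2 pp3:1 pp4:1
Op 5: write(P1, v1, 156). refcount(pp1)=3>1 -> COPY to pp5. 6 ppages; refcounts: pp0:2 pp1:2 pp2:2 pp3:1 pp4:1 pp5:1
Op 6: write(P2, v0, 189). refcount(pp0)=2>1 -> COPY to pp6. 7 ppages; refcounts: pp0:1 pp1:2 pp2:2 pp3:1 pp4:1 pp5:1 pp6:1
Op 7: write(P0, v2, 112). refcount(pp4)=1 -> write in place. 7 ppages; refcounts: pp0:1 pp1:2 pp2:2 pp3:1 pp4:1 pp5:1 pp6:1
P0: v1 -> pp1 = 37
P1: v1 -> pp5 = 156
P2: v1 -> pp1 = 37

Answer: 37 156 37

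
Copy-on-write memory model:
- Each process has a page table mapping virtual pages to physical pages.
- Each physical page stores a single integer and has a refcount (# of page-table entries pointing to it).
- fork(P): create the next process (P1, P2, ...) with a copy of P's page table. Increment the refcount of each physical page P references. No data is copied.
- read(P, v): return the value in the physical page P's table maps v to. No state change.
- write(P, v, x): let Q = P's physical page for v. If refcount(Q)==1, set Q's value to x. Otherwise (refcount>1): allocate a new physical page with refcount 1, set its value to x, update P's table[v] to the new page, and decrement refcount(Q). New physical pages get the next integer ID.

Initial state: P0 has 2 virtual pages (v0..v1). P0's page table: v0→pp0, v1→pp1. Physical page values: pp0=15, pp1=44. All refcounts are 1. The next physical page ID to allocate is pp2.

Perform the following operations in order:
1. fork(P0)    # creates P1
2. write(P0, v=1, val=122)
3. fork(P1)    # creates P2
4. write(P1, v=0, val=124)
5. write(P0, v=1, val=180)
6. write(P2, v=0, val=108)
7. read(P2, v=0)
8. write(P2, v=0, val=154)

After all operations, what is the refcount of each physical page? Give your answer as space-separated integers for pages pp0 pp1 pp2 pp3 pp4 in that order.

Op 1: fork(P0) -> P1. 2 ppages; refcounts: pp0:2 pp1:2
Op 2: write(P0, v1, 122). refcount(pp1)=2>1 -> COPY to pp2. 3 ppages; refcounts: pp0:2 pp1:1 pp2:1
Op 3: fork(P1) -> P2. 3 ppages; refcounts: pp0:3 pp1:2 pp2:1
Op 4: write(P1, v0, 124). refcount(pp0)=3>1 -> COPY to pp3. 4 ppages; refcounts: pp0:2 pp1:2 pp2:1 pp3:1
Op 5: write(P0, v1, 180). refcount(pp2)=1 -> write in place. 4 ppages; refcounts: pp0:2 pp1:2 pp2:1 pp3:1
Op 6: write(P2, v0, 108). refcount(pp0)=2>1 -> COPY to pp4. 5 ppages; refcounts: pp0:1 pp1:2 pp2:1 pp3:1 pp4:1
Op 7: read(P2, v0) -> 108. No state change.
Op 8: write(P2, v0, 154). refcount(pp4)=1 -> write in place. 5 ppages; refcounts: pp0:1 pp1:2 pp2:1 pp3:1 pp4:1

Answer: 1 2 1 1 1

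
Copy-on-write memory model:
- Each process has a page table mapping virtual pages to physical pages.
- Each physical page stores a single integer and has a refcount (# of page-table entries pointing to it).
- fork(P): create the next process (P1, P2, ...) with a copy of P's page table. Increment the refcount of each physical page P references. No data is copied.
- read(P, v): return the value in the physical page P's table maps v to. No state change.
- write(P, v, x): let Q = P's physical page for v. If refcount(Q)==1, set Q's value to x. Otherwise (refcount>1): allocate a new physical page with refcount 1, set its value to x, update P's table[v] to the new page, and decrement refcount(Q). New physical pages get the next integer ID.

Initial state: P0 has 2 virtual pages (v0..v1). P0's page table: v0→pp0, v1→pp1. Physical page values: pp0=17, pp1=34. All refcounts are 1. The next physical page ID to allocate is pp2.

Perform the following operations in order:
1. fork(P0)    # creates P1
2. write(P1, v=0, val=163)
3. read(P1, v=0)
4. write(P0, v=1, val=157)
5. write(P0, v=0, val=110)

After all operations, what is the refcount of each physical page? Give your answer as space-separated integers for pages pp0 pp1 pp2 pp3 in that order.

Answer: 1 1 1 1

Derivation:
Op 1: fork(P0) -> P1. 2 ppages; refcounts: pp0:2 pp1:2
Op 2: write(P1, v0, 163). refcount(pp0)=2>1 -> COPY to pp2. 3 ppages; refcounts: pp0:1 pp1:2 pp2:1
Op 3: read(P1, v0) -> 163. No state change.
Op 4: write(P0, v1, 157). refcount(pp1)=2>1 -> COPY to pp3. 4 ppages; refcounts: pp0:1 pp1:1 pp2:1 pp3:1
Op 5: write(P0, v0, 110). refcount(pp0)=1 -> write in place. 4 ppages; refcounts: pp0:1 pp1:1 pp2:1 pp3:1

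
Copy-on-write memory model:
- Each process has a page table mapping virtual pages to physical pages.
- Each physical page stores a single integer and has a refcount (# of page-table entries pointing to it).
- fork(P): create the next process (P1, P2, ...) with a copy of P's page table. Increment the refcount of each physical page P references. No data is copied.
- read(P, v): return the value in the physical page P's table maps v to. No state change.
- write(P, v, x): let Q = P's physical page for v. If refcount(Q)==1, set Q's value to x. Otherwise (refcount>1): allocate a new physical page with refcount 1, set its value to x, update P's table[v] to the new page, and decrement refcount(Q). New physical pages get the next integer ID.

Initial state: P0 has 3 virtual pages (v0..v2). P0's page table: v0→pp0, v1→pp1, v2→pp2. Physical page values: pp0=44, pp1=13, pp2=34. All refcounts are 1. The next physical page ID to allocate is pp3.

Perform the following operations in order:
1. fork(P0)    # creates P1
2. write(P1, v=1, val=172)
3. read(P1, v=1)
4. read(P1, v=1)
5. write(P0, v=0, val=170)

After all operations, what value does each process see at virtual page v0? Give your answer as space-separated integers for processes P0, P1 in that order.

Answer: 170 44

Derivation:
Op 1: fork(P0) -> P1. 3 ppages; refcounts: pp0:2 pp1:2 pp2:2
Op 2: write(P1, v1, 172). refcount(pp1)=2>1 -> COPY to pp3. 4 ppages; refcounts: pp0:2 pp1:1 pp2:2 pp3:1
Op 3: read(P1, v1) -> 172. No state change.
Op 4: read(P1, v1) -> 172. No state change.
Op 5: write(P0, v0, 170). refcount(pp0)=2>1 -> COPY to pp4. 5 ppages; refcounts: pp0:1 pp1:1 pp2:2 pp3:1 pp4:1
P0: v0 -> pp4 = 170
P1: v0 -> pp0 = 44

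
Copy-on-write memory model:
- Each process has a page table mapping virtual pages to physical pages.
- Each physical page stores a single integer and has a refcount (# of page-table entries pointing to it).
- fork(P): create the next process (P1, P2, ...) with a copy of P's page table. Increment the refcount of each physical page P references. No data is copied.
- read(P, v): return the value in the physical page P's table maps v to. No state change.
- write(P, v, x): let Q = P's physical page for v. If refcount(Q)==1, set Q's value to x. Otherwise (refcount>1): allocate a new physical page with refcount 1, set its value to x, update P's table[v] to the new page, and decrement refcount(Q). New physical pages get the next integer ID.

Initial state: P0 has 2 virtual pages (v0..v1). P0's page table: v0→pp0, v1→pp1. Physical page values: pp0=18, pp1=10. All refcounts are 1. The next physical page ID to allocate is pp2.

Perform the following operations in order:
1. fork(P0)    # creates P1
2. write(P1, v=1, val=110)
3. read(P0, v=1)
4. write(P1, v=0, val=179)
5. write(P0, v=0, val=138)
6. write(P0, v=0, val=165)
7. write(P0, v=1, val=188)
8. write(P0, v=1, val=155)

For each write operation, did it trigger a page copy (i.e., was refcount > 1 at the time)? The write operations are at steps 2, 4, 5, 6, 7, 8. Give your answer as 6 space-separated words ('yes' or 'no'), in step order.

Op 1: fork(P0) -> P1. 2 ppages; refcounts: pp0:2 pp1:2
Op 2: write(P1, v1, 110). refcount(pp1)=2>1 -> COPY to pp2. 3 ppages; refcounts: pp0:2 pp1:1 pp2:1
Op 3: read(P0, v1) -> 10. No state change.
Op 4: write(P1, v0, 179). refcount(pp0)=2>1 -> COPY to pp3. 4 ppages; refcounts: pp0:1 pp1:1 pp2:1 pp3:1
Op 5: write(P0, v0, 138). refcount(pp0)=1 -> write in place. 4 ppages; refcounts: pp0:1 pp1:1 pp2:1 pp3:1
Op 6: write(P0, v0, 165). refcount(pp0)=1 -> write in place. 4 ppages; refcounts: pp0:1 pp1:1 pp2:1 pp3:1
Op 7: write(P0, v1, 188). refcount(pp1)=1 -> write in place. 4 ppages; refcounts: pp0:1 pp1:1 pp2:1 pp3:1
Op 8: write(P0, v1, 155). refcount(pp1)=1 -> write in place. 4 ppages; refcounts: pp0:1 pp1:1 pp2:1 pp3:1

yes yes no no no no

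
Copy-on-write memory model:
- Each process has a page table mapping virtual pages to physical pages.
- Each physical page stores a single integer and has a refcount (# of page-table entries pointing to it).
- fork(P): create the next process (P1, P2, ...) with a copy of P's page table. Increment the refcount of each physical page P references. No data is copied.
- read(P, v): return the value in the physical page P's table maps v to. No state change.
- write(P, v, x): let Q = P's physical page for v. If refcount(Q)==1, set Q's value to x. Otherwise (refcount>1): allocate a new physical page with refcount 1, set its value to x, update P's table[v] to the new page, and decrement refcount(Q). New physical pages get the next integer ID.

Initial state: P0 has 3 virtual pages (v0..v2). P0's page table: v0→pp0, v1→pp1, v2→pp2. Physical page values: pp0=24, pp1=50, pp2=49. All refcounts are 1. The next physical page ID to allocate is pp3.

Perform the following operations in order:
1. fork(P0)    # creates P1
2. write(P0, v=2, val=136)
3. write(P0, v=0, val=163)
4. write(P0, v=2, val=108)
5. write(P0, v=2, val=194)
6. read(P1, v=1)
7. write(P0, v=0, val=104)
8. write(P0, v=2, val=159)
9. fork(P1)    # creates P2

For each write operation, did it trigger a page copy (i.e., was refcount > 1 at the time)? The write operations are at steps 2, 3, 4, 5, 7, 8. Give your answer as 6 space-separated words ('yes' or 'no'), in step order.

Op 1: fork(P0) -> P1. 3 ppages; refcounts: pp0:2 pp1:2 pp2:2
Op 2: write(P0, v2, 136). refcount(pp2)=2>1 -> COPY to pp3. 4 ppages; refcounts: pp0:2 pp1:2 pp2:1 pp3:1
Op 3: write(P0, v0, 163). refcount(pp0)=2>1 -> COPY to pp4. 5 ppages; refcounts: pp0:1 pp1:2 pp2:1 pp3:1 pp4:1
Op 4: write(P0, v2, 108). refcount(pp3)=1 -> write in place. 5 ppages; refcounts: pp0:1 pp1:2 pp2:1 pp3:1 pp4:1
Op 5: write(P0, v2, 194). refcount(pp3)=1 -> write in place. 5 ppages; refcounts: pp0:1 pp1:2 pp2:1 pp3:1 pp4:1
Op 6: read(P1, v1) -> 50. No state change.
Op 7: write(P0, v0, 104). refcount(pp4)=1 -> write in place. 5 ppages; refcounts: pp0:1 pp1:2 pp2:1 pp3:1 pp4:1
Op 8: write(P0, v2, 159). refcount(pp3)=1 -> write in place. 5 ppages; refcounts: pp0:1 pp1:2 pp2:1 pp3:1 pp4:1
Op 9: fork(P1) -> P2. 5 ppages; refcounts: pp0:2 pp1:3 pp2:2 pp3:1 pp4:1

yes yes no no no no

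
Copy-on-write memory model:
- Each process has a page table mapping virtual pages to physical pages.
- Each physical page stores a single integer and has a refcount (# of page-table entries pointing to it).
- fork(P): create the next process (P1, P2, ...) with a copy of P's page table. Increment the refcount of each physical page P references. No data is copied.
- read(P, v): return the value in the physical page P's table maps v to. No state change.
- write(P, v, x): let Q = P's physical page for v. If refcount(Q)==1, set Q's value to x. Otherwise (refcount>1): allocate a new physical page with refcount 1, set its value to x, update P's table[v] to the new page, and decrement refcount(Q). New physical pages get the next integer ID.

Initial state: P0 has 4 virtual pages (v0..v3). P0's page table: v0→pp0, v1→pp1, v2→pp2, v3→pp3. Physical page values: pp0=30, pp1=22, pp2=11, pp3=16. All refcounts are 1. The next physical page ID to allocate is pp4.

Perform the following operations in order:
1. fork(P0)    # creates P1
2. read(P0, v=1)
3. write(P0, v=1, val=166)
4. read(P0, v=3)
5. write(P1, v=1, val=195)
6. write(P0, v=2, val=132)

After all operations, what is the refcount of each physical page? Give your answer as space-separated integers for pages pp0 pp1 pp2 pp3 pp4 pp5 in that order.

Answer: 2 1 1 2 1 1

Derivation:
Op 1: fork(P0) -> P1. 4 ppages; refcounts: pp0:2 pp1:2 pp2:2 pp3:2
Op 2: read(P0, v1) -> 22. No state change.
Op 3: write(P0, v1, 166). refcount(pp1)=2>1 -> COPY to pp4. 5 ppages; refcounts: pp0:2 pp1:1 pp2:2 pp3:2 pp4:1
Op 4: read(P0, v3) -> 16. No state change.
Op 5: write(P1, v1, 195). refcount(pp1)=1 -> write in place. 5 ppages; refcounts: pp0:2 pp1:1 pp2:2 pp3:2 pp4:1
Op 6: write(P0, v2, 132). refcount(pp2)=2>1 -> COPY to pp5. 6 ppages; refcounts: pp0:2 pp1:1 pp2:1 pp3:2 pp4:1 pp5:1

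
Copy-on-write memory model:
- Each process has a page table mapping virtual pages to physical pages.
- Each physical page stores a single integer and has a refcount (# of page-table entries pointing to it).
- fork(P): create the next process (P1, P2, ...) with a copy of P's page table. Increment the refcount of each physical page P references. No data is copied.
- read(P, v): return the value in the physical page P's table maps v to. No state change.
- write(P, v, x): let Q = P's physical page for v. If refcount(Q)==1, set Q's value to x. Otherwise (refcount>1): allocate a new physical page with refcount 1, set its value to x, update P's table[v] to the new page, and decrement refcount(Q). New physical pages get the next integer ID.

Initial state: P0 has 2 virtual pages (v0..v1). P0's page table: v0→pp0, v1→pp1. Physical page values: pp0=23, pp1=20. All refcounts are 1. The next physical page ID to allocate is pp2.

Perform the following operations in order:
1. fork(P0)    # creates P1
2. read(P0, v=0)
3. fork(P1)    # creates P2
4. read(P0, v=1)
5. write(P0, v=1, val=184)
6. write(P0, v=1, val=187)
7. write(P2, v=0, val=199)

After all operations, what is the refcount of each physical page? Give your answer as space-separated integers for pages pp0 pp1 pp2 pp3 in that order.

Op 1: fork(P0) -> P1. 2 ppages; refcounts: pp0:2 pp1:2
Op 2: read(P0, v0) -> 23. No state change.
Op 3: fork(P1) -> P2. 2 ppages; refcounts: pp0:3 pp1:3
Op 4: read(P0, v1) -> 20. No state change.
Op 5: write(P0, v1, 184). refcount(pp1)=3>1 -> COPY to pp2. 3 ppages; refcounts: pp0:3 pp1:2 pp2:1
Op 6: write(P0, v1, 187). refcount(pp2)=1 -> write in place. 3 ppages; refcounts: pp0:3 pp1:2 pp2:1
Op 7: write(P2, v0, 199). refcount(pp0)=3>1 -> COPY to pp3. 4 ppages; refcounts: pp0:2 pp1:2 pp2:1 pp3:1

Answer: 2 2 1 1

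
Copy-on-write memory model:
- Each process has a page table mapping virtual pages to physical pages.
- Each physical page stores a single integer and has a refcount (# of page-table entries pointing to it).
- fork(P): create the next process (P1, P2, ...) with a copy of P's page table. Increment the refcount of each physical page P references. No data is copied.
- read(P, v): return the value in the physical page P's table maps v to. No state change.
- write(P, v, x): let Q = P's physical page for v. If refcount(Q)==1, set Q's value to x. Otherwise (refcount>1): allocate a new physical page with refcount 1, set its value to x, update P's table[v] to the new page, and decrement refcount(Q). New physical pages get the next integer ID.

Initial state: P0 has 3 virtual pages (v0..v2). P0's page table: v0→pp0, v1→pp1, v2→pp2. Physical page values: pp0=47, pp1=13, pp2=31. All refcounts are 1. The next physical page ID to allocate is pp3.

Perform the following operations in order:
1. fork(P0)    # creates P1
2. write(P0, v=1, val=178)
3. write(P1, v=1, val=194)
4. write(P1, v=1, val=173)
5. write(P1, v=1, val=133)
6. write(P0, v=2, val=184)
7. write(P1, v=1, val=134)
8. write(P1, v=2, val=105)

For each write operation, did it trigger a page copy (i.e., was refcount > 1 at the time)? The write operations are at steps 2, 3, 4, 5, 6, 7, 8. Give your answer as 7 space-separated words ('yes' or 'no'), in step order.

Op 1: fork(P0) -> P1. 3 ppages; refcounts: pp0:2 pp1:2 pp2:2
Op 2: write(P0, v1, 178). refcount(pp1)=2>1 -> COPY to pp3. 4 ppages; refcounts: pp0:2 pp1:1 pp2:2 pp3:1
Op 3: write(P1, v1, 194). refcount(pp1)=1 -> write in place. 4 ppages; refcounts: pp0:2 pp1:1 pp2:2 pp3:1
Op 4: write(P1, v1, 173). refcount(pp1)=1 -> write in place. 4 ppages; refcounts: pp0:2 pp1:1 pp2:2 pp3:1
Op 5: write(P1, v1, 133). refcount(pp1)=1 -> write in place. 4 ppages; refcounts: pp0:2 pp1:1 pp2:2 pp3:1
Op 6: write(P0, v2, 184). refcount(pp2)=2>1 -> COPY to pp4. 5 ppages; refcounts: pp0:2 pp1:1 pp2:1 pp3:1 pp4:1
Op 7: write(P1, v1, 134). refcount(pp1)=1 -> write in place. 5 ppages; refcounts: pp0:2 pp1:1 pp2:1 pp3:1 pp4:1
Op 8: write(P1, v2, 105). refcount(pp2)=1 -> write in place. 5 ppages; refcounts: pp0:2 pp1:1 pp2:1 pp3:1 pp4:1

yes no no no yes no no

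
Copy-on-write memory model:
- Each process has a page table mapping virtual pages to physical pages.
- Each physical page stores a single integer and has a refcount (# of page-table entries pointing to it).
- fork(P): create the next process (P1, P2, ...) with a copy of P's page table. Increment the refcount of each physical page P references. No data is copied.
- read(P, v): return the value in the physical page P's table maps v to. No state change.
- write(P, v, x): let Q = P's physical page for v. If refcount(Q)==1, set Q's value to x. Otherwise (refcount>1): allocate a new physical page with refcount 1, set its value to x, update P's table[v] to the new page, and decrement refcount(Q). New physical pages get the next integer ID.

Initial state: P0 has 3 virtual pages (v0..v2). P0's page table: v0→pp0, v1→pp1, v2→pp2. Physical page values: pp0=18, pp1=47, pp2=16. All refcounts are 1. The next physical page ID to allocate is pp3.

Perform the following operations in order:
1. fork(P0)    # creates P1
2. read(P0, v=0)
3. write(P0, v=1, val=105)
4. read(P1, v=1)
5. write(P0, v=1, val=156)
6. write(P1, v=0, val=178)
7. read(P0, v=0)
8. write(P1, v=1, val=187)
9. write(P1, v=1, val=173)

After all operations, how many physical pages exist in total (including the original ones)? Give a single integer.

Answer: 5

Derivation:
Op 1: fork(P0) -> P1. 3 ppages; refcounts: pp0:2 pp1:2 pp2:2
Op 2: read(P0, v0) -> 18. No state change.
Op 3: write(P0, v1, 105). refcount(pp1)=2>1 -> COPY to pp3. 4 ppages; refcounts: pp0:2 pp1:1 pp2:2 pp3:1
Op 4: read(P1, v1) -> 47. No state change.
Op 5: write(P0, v1, 156). refcount(pp3)=1 -> write in place. 4 ppages; refcounts: pp0:2 pp1:1 pp2:2 pp3:1
Op 6: write(P1, v0, 178). refcount(pp0)=2>1 -> COPY to pp4. 5 ppages; refcounts: pp0:1 pp1:1 pp2:2 pp3:1 pp4:1
Op 7: read(P0, v0) -> 18. No state change.
Op 8: write(P1, v1, 187). refcount(pp1)=1 -> write in place. 5 ppages; refcounts: pp0:1 pp1:1 pp2:2 pp3:1 pp4:1
Op 9: write(P1, v1, 173). refcount(pp1)=1 -> write in place. 5 ppages; refcounts: pp0:1 pp1:1 pp2:2 pp3:1 pp4:1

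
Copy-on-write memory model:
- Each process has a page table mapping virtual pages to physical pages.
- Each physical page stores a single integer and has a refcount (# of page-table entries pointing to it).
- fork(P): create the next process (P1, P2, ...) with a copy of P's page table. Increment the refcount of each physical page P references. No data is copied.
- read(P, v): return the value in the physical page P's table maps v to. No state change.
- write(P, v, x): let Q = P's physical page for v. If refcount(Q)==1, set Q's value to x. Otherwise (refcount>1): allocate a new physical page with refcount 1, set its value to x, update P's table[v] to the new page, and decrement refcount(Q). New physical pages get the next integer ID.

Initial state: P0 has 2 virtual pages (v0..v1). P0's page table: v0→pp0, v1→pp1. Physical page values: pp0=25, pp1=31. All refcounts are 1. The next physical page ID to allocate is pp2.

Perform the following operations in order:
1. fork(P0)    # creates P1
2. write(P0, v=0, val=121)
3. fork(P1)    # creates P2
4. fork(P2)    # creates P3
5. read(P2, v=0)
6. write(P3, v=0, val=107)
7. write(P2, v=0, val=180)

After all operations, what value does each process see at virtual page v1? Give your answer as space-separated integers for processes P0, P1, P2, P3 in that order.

Op 1: fork(P0) -> P1. 2 ppages; refcounts: pp0:2 pp1:2
Op 2: write(P0, v0, 121). refcount(pp0)=2>1 -> COPY to pp2. 3 ppages; refcounts: pp0:1 pp1:2 pp2:1
Op 3: fork(P1) -> P2. 3 ppages; refcounts: pp0:2 pp1:3 pp2:1
Op 4: fork(P2) -> P3. 3 ppages; refcounts: pp0:3 pp1:4 pp2:1
Op 5: read(P2, v0) -> 25. No state change.
Op 6: write(P3, v0, 107). refcount(pp0)=3>1 -> COPY to pp3. 4 ppages; refcounts: pp0:2 pp1:4 pp2:1 pp3:1
Op 7: write(P2, v0, 180). refcount(pp0)=2>1 -> COPY to pp4. 5 ppages; refcounts: pp0:1 pp1:4 pp2:1 pp3:1 pp4:1
P0: v1 -> pp1 = 31
P1: v1 -> pp1 = 31
P2: v1 -> pp1 = 31
P3: v1 -> pp1 = 31

Answer: 31 31 31 31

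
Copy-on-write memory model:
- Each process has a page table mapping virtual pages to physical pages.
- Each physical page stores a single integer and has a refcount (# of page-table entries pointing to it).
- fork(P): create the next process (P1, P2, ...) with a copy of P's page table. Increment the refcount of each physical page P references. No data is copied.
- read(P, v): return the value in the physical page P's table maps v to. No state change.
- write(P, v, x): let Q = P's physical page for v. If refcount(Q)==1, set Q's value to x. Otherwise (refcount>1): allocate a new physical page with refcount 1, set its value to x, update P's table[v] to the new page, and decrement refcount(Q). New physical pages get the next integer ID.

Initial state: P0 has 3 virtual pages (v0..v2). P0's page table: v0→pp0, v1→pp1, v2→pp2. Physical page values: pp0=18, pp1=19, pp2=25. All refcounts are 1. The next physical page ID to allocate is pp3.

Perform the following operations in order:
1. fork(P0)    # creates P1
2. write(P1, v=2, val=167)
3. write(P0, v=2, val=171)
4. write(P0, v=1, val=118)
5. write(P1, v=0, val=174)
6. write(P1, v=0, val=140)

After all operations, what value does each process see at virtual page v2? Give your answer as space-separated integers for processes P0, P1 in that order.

Answer: 171 167

Derivation:
Op 1: fork(P0) -> P1. 3 ppages; refcounts: pp0:2 pp1:2 pp2:2
Op 2: write(P1, v2, 167). refcount(pp2)=2>1 -> COPY to pp3. 4 ppages; refcounts: pp0:2 pp1:2 pp2:1 pp3:1
Op 3: write(P0, v2, 171). refcount(pp2)=1 -> write in place. 4 ppages; refcounts: pp0:2 pp1:2 pp2:1 pp3:1
Op 4: write(P0, v1, 118). refcount(pp1)=2>1 -> COPY to pp4. 5 ppages; refcounts: pp0:2 pp1:1 pp2:1 pp3:1 pp4:1
Op 5: write(P1, v0, 174). refcount(pp0)=2>1 -> COPY to pp5. 6 ppages; refcounts: pp0:1 pp1:1 pp2:1 pp3:1 pp4:1 pp5:1
Op 6: write(P1, v0, 140). refcount(pp5)=1 -> write in place. 6 ppages; refcounts: pp0:1 pp1:1 pp2:1 pp3:1 pp4:1 pp5:1
P0: v2 -> pp2 = 171
P1: v2 -> pp3 = 167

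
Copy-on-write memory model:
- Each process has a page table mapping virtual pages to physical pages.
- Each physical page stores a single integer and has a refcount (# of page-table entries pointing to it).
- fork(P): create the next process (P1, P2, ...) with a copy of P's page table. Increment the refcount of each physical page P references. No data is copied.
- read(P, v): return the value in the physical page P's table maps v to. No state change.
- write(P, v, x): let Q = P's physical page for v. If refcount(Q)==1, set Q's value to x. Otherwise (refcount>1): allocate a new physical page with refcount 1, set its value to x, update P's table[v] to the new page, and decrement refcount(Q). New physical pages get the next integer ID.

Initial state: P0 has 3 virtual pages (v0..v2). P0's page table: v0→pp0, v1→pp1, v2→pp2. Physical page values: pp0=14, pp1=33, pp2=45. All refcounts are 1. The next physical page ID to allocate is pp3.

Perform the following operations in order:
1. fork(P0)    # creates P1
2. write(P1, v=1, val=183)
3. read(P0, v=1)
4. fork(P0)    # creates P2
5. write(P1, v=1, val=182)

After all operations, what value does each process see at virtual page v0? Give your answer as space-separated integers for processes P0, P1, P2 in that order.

Op 1: fork(P0) -> P1. 3 ppages; refcounts: pp0:2 pp1:2 pp2:2
Op 2: write(P1, v1, 183). refcount(pp1)=2>1 -> COPY to pp3. 4 ppages; refcounts: pp0:2 pp1:1 pp2:2 pp3:1
Op 3: read(P0, v1) -> 33. No state change.
Op 4: fork(P0) -> P2. 4 ppages; refcounts: pp0:3 pp1:2 pp2:3 pp3:1
Op 5: write(P1, v1, 182). refcount(pp3)=1 -> write in place. 4 ppages; refcounts: pp0:3 pp1:2 pp2:3 pp3:1
P0: v0 -> pp0 = 14
P1: v0 -> pp0 = 14
P2: v0 -> pp0 = 14

Answer: 14 14 14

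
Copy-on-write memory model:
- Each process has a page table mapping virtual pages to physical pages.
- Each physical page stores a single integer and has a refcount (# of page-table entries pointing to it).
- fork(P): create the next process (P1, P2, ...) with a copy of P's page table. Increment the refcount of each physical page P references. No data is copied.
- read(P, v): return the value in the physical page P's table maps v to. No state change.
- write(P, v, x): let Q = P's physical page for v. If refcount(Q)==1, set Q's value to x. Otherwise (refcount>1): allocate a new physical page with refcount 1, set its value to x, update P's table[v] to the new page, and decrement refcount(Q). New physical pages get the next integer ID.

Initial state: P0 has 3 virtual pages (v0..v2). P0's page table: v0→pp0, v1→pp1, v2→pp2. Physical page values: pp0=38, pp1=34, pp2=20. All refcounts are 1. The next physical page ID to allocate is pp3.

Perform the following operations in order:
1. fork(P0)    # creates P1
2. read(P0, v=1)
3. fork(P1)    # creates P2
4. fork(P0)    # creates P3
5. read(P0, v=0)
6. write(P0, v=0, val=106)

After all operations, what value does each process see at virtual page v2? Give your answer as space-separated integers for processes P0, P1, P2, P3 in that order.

Answer: 20 20 20 20

Derivation:
Op 1: fork(P0) -> P1. 3 ppages; refcounts: pp0:2 pp1:2 pp2:2
Op 2: read(P0, v1) -> 34. No state change.
Op 3: fork(P1) -> P2. 3 ppages; refcounts: pp0:3 pp1:3 pp2:3
Op 4: fork(P0) -> P3. 3 ppages; refcounts: pp0:4 pp1:4 pp2:4
Op 5: read(P0, v0) -> 38. No state change.
Op 6: write(P0, v0, 106). refcount(pp0)=4>1 -> COPY to pp3. 4 ppages; refcounts: pp0:3 pp1:4 pp2:4 pp3:1
P0: v2 -> pp2 = 20
P1: v2 -> pp2 = 20
P2: v2 -> pp2 = 20
P3: v2 -> pp2 = 20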